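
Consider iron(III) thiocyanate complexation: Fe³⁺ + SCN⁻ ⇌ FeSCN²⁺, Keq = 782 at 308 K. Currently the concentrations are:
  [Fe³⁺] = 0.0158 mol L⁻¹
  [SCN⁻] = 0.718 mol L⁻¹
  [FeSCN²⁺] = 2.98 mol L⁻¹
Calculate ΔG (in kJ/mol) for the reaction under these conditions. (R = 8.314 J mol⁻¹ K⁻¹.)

ΔG = -2.79 kJ/mol

Q = [FeSCN²⁺] / ([Fe³⁺]·[SCN⁻]) = (2.98) / ((0.0158)·(0.718)) = 263
ΔG = RT ln(Q/Keq) = (8.314 J mol⁻¹ K⁻¹)(308 K) × ln(263/782)
   = (2.561 kJ/mol)(-1.090) = -2.79 kJ/mol
ΔG < 0, so the forward reaction is spontaneous (proceeds forward).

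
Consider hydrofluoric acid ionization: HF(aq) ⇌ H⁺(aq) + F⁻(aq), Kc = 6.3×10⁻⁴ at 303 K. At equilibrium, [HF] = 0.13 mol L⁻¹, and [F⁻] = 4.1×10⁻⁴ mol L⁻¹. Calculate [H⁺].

[H⁺] = 0.20 mol L⁻¹

At equilibrium, Kc = [H⁺]·[F⁻] / [HF] = 6.3×10⁻⁴.
([H⁺])·(4.1×10⁻⁴) / (0.13) = 6.3×10⁻⁴
[H⁺] = 0.200 = 0.20 mol L⁻¹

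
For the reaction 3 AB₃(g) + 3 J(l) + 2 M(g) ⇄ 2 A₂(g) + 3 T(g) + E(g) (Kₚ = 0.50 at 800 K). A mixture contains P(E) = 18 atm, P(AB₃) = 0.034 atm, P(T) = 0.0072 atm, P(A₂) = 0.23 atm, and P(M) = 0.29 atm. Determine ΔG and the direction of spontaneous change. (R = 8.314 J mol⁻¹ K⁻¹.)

(J is a pure liquid — omitted from Qₚ.)
Qₚ = P(A₂)²·P(T)³·P(E) / (P(AB₃)³·P(M)²) = (0.23)²·(0.0072)³·(18) / ((0.034)³·(0.29)²) = 0.108
ΔG = RT ln(Qₚ/Kₚ) = (8.314 J mol⁻¹ K⁻¹)(800 K) × ln(0.108/0.50)
   = (6.651 kJ/mol)(-1.532) = -10.2 kJ/mol
ΔG < 0, so the forward reaction is spontaneous (proceeds forward).

ΔG = -10.2 kJ/mol; the forward reaction is spontaneous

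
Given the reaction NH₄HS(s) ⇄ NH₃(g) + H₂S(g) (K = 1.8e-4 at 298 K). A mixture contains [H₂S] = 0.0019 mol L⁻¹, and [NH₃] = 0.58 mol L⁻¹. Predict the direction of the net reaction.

(NH₄HS is a pure solid — omitted from Q.)
Q = [NH₃]·[H₂S] = (0.58)·(0.0019) = 0.0011
Q = 0.0011 > K = 1.8e-4, so the reverse reaction proceeds.

in the reverse direction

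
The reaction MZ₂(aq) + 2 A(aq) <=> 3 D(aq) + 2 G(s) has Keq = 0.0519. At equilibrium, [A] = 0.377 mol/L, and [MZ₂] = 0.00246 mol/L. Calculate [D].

(G is a pure solid — omitted from Keq.)
At equilibrium, Keq = [D]³ / ([MZ₂]·[A]²) = 0.0519.
([D])³ / ((0.00246)·(0.377)²) = 0.0519
[D]³ = 1.81×10⁻⁵ ⇒ [D] = 0.0263 mol/L

[D] = 0.0263 mol/L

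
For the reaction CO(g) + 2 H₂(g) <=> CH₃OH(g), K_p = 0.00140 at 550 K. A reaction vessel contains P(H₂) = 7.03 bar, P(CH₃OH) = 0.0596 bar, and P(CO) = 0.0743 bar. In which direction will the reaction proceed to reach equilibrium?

Q_p = P(CH₃OH) / (P(CO)·P(H₂)²) = (0.0596) / ((0.0743)·(7.03)²) = 0.0162
Q_p = 0.0162 > K_p = 0.00140, so the reverse reaction proceeds.

in the reverse direction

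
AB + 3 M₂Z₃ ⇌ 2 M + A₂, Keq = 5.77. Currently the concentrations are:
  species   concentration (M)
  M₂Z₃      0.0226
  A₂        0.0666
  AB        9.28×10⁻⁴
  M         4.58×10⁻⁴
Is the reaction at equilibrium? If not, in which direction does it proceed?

toward products

Q = [M]²·[A₂] / ([AB]·[M₂Z₃]³) = (4.58×10⁻⁴)²·(0.0666) / ((9.28×10⁻⁴)·(0.0226)³) = 1.30
Q = 1.30 < Keq = 5.77, so the forward reaction proceeds.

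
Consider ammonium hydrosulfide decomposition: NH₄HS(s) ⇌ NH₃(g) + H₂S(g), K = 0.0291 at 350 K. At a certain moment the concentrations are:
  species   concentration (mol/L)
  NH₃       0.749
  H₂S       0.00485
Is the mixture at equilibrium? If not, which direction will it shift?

(NH₄HS is a pure solid — omitted from Q.)
Q = [NH₃]·[H₂S] = (0.749)·(0.00485) = 0.00363
Q = 0.00363 < K = 0.0291: net forward reaction.

no; Q < K, reaction proceeds forward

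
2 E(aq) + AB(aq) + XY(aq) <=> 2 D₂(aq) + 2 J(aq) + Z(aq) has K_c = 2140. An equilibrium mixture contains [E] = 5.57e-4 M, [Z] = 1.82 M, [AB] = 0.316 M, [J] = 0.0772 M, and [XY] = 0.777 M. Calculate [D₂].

At equilibrium, K_c = [D₂]²·[J]²·[Z] / ([E]²·[AB]·[XY]) = 2140.
([D₂])²·(0.0772)²·(1.82) / ((5.57e-4)²·(0.316)·(0.777)) = 2140
[D₂]² = 0.0150 ⇒ [D₂] = 0.123 M

[D₂] = 0.123 M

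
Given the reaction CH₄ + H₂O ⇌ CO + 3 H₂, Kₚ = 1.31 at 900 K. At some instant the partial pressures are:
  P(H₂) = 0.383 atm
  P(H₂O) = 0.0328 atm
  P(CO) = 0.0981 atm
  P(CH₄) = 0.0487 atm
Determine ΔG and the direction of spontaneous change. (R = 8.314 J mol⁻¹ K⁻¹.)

Qₚ = P(CO)·P(H₂)³ / (P(CH₄)·P(H₂O)) = (0.0981)·(0.383)³ / ((0.0487)·(0.0328)) = 3.45
ΔG = RT ln(Qₚ/Kₚ) = (8.314 J mol⁻¹ K⁻¹)(900 K) × ln(3.45/1.31)
   = (7.483 kJ/mol)(0.9683) = 7.25 kJ/mol
ΔG > 0, so the forward reaction is non-spontaneous (proceeds in reverse).

ΔG = 7.25 kJ/mol; the forward reaction is non-spontaneous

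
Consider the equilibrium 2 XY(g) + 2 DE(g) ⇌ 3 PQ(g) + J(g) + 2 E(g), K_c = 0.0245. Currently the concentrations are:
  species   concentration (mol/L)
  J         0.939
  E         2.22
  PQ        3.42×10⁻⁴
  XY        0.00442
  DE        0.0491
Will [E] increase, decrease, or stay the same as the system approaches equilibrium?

Q_c = [PQ]³·[J]·[E]² / ([XY]²·[DE]²) = (3.42×10⁻⁴)³·(0.939)·(2.22)² / ((0.00442)²·(0.0491)²) = 0.00393
Q_c = 0.00393 < K_c = 0.0245: net forward reaction.
E is a product, so it increases.

increase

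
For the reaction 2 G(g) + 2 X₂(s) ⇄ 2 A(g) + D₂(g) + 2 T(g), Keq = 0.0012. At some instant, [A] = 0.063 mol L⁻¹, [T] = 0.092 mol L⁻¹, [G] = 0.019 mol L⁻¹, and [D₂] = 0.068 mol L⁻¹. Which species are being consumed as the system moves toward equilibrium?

A, D₂, T (products)

(X₂ is a pure solid — omitted from Q.)
Q = [A]²·[D₂]·[T]² / [G]² = (0.063)²·(0.068)·(0.092)² / (0.019)² = 0.0063
Q = 0.0063 > Keq = 0.0012: net reverse reaction.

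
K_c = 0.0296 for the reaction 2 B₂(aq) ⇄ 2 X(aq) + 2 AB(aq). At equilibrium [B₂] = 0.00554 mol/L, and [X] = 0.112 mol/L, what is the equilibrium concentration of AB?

At equilibrium, K_c = [X]²·[AB]² / [B₂]² = 0.0296.
(0.112)²·([AB])² / (0.00554)² = 0.0296
[AB]² = 7.24×10⁻⁵ ⇒ [AB] = 0.00851 mol/L

[AB] = 0.00851 mol/L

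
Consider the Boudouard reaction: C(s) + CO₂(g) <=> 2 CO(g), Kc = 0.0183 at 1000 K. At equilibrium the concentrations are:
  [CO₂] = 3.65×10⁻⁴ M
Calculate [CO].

(C is a pure solid — omitted from Kc.)
At equilibrium, Kc = [CO]² / [CO₂] = 0.0183.
([CO])² / (3.65×10⁻⁴) = 0.0183
[CO]² = 6.68×10⁻⁶ ⇒ [CO] = 0.00258 M

[CO] = 0.00258 M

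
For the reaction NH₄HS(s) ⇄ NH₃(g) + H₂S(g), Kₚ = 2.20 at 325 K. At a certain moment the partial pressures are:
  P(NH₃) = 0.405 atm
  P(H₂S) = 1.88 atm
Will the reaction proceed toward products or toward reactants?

(NH₄HS is a pure solid — omitted from Qₚ.)
Qₚ = P(NH₃)·P(H₂S) = (0.405)·(1.88) = 0.761
Qₚ = 0.761 < Kₚ = 2.20, so the forward reaction proceeds.

toward products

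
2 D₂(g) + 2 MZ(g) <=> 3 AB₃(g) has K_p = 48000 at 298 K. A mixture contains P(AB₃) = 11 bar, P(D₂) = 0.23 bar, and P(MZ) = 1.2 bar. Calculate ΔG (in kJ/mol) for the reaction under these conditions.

ΔG = -2.50 kJ/mol

Q_p = P(AB₃)³ / (P(D₂)²·P(MZ)²) = (11)³ / ((0.23)²·(1.2)²) = 17500
ΔG = RT ln(Q_p/K_p) = (8.314 J mol⁻¹ K⁻¹)(298 K) × ln(17500/48000)
   = (2.478 kJ/mol)(-1.009) = -2.50 kJ/mol
ΔG < 0, so the forward reaction is spontaneous (proceeds forward).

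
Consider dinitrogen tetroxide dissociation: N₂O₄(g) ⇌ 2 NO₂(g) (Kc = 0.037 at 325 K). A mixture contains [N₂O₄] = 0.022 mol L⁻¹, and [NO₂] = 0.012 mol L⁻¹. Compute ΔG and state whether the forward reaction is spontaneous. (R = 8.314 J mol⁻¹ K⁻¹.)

ΔG = -4.68 kJ/mol; the forward reaction is spontaneous

Qc = [NO₂]² / [N₂O₄] = (0.012)² / (0.022) = 0.00655
ΔG = RT ln(Qc/Kc) = (8.314 J mol⁻¹ K⁻¹)(325 K) × ln(0.00655/0.037)
   = (2.702 kJ/mol)(-1.731) = -4.68 kJ/mol
ΔG < 0, so the forward reaction is spontaneous (proceeds forward).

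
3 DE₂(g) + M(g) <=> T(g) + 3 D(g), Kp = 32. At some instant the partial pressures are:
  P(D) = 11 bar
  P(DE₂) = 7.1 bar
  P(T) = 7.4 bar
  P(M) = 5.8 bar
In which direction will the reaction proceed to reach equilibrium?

Qp = P(T)·P(D)³ / (P(DE₂)³·P(M)) = (7.4)·(11)³ / ((7.1)³·(5.8)) = 4.7
Qp = 4.7 < Kp = 32, so the forward reaction proceeds.

in the forward direction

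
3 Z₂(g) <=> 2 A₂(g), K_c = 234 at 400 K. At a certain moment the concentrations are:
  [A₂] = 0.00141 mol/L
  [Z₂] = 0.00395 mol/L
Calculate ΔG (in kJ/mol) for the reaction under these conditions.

ΔG = -6.59 kJ/mol

Q_c = [A₂]² / [Z₂]³ = (0.00141)² / (0.00395)³ = 32.3
ΔG = RT ln(Q_c/K_c) = (8.314 J mol⁻¹ K⁻¹)(400 K) × ln(32.3/234)
   = (3.326 kJ/mol)(-1.980) = -6.59 kJ/mol
ΔG < 0, so the forward reaction is spontaneous (proceeds forward).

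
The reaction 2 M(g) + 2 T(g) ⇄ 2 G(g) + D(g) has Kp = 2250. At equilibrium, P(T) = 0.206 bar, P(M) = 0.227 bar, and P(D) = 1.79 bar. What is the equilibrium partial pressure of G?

P(G) = 1.66 bar

At equilibrium, Kp = P(G)²·P(D) / (P(M)²·P(T)²) = 2250.
(P(G))²·(1.79) / ((0.227)²·(0.206)²) = 2250
P(G)² = 2.75 ⇒ P(G) = 1.66 bar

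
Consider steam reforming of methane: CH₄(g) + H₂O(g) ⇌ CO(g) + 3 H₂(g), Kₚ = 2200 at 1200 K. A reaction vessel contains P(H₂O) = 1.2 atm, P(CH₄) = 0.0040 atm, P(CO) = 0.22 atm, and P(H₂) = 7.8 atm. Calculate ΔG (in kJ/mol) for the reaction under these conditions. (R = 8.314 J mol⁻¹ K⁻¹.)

ΔG = 22.9 kJ/mol

Qₚ = P(CO)·P(H₂)³ / (P(CH₄)·P(H₂O)) = (0.22)·(7.8)³ / ((0.0040)·(1.2)) = 21800
ΔG = RT ln(Qₚ/Kₚ) = (8.314 J mol⁻¹ K⁻¹)(1200 K) × ln(21800/2200)
   = (9.977 kJ/mol)(2.293) = 22.9 kJ/mol
ΔG > 0, so the forward reaction is non-spontaneous (proceeds in reverse).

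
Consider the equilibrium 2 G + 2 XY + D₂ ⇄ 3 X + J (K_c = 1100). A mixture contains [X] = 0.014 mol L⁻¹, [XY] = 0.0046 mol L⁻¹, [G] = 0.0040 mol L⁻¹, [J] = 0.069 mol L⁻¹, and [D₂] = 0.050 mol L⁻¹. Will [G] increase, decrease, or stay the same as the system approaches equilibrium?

increase

Q_c = [X]³·[J] / ([G]²·[XY]²·[D₂]) = (0.014)³·(0.069) / ((0.0040)²·(0.0046)²·(0.050)) = 11000
Q_c = 11000 > K_c = 1100: net reverse reaction.
G is a reactant, so it increases.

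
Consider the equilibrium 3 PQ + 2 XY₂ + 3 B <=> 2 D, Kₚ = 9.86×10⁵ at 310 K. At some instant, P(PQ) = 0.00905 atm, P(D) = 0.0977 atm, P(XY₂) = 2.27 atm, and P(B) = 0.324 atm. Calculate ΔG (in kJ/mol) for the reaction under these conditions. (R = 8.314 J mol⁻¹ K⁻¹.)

Qₚ = P(D)² / (P(PQ)³·P(XY₂)²·P(B)³) = (0.0977)² / ((0.00905)³·(2.27)²·(0.324)³) = 73500
ΔG = RT ln(Qₚ/Kₚ) = (8.314 J mol⁻¹ K⁻¹)(310 K) × ln(73500/9.86×10⁵)
   = (2.577 kJ/mol)(-2.596) = -6.69 kJ/mol
ΔG < 0, so the forward reaction is spontaneous (proceeds forward).

ΔG = -6.69 kJ/mol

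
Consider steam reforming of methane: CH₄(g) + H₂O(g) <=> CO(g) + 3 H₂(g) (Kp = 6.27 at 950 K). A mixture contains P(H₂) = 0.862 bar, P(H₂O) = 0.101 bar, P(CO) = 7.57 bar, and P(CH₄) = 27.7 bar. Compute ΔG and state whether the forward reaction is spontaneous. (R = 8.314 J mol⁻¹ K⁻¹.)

ΔG = -10.2 kJ/mol; the forward reaction is spontaneous

Qp = P(CO)·P(H₂)³ / (P(CH₄)·P(H₂O)) = (7.57)·(0.862)³ / ((27.7)·(0.101)) = 1.73
ΔG = RT ln(Qp/Kp) = (8.314 J mol⁻¹ K⁻¹)(950 K) × ln(1.73/6.27)
   = (7.898 kJ/mol)(-1.288) = -10.2 kJ/mol
ΔG < 0, so the forward reaction is spontaneous (proceeds forward).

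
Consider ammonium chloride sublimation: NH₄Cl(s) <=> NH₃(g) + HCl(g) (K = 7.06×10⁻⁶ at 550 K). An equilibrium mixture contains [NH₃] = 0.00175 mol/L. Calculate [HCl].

(NH₄Cl is a pure solid — omitted from K.)
At equilibrium, K = [NH₃]·[HCl] = 7.06×10⁻⁶.
(0.00175)·([HCl]) = 7.06×10⁻⁶
[HCl] = 0.00403 mol/L

[HCl] = 0.00403 mol/L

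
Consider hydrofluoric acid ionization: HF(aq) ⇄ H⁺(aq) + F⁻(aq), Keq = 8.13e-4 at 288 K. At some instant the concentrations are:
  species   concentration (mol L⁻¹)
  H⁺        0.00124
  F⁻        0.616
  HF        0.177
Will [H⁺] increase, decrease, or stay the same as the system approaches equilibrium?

Q = [H⁺]·[F⁻] / [HF] = (0.00124)·(0.616) / (0.177) = 0.00432
Q = 0.00432 > Keq = 8.13e-4: net reverse reaction.
H⁺ is a product, so it decreases.

decrease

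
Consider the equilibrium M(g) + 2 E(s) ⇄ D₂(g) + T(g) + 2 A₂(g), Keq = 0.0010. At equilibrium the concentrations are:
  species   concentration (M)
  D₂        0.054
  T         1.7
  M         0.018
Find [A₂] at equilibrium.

(E is a pure solid — omitted from Keq.)
At equilibrium, Keq = [D₂]·[T]·[A₂]² / [M] = 0.0010.
(0.054)·(1.7)·([A₂])² / (0.018) = 0.0010
[A₂]² = 1.96×10⁻⁴ ⇒ [A₂] = 0.014 M

[A₂] = 0.014 M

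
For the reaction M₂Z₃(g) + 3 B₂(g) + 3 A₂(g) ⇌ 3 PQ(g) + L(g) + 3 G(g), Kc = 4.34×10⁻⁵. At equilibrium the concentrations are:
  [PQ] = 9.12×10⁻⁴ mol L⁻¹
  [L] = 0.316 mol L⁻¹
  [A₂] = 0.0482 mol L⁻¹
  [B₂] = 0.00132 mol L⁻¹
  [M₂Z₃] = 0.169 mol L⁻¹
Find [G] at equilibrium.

[G] = 0.00199 mol L⁻¹

At equilibrium, Kc = [PQ]³·[L]·[G]³ / ([M₂Z₃]·[B₂]³·[A₂]³) = 4.34×10⁻⁵.
(9.12×10⁻⁴)³·(0.316)·([G])³ / ((0.169)·(0.00132)³·(0.0482)³) = 4.34×10⁻⁵
[G]³ = 7.88×10⁻⁹ ⇒ [G] = 0.00199 mol L⁻¹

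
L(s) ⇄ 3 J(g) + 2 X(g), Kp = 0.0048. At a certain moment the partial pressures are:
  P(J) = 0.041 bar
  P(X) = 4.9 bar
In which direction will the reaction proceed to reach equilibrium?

forward (toward products)

(L is a pure solid — omitted from Qp.)
Qp = P(J)³·P(X)² = (0.041)³·(4.9)² = 0.0017
Qp = 0.0017 < Kp = 0.0048, so the forward reaction proceeds.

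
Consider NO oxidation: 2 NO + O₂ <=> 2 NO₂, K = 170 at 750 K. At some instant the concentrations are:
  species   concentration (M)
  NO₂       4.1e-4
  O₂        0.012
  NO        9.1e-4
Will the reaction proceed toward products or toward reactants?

forward (toward products)

Q = [NO₂]² / ([NO]²·[O₂]) = (4.1e-4)² / ((9.1e-4)²·(0.012)) = 17
Q = 17 < K = 170, so the forward reaction proceeds.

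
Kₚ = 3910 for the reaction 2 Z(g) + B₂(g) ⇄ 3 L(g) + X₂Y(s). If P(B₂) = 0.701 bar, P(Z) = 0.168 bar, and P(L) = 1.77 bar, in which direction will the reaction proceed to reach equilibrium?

(X₂Y is a pure solid — omitted from Qₚ.)
Qₚ = P(L)³ / (P(Z)²·P(B₂)) = (1.77)³ / ((0.168)²·(0.701)) = 280
Qₚ = 280 < Kₚ = 3910, so the forward reaction proceeds.

forward (toward products)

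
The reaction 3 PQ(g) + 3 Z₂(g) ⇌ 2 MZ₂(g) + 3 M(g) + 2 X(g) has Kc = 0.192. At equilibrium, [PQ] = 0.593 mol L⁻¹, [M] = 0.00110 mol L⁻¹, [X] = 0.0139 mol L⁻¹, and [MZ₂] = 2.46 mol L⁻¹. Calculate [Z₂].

[Z₂] = 3.39e-4 mol L⁻¹

At equilibrium, Kc = [MZ₂]²·[M]³·[X]² / ([PQ]³·[Z₂]³) = 0.192.
(2.46)²·(0.00110)³·(0.0139)² / ((0.593)³·([Z₂])³) = 0.192
[Z₂]³ = 3.89e-11 ⇒ [Z₂] = 3.39e-4 mol L⁻¹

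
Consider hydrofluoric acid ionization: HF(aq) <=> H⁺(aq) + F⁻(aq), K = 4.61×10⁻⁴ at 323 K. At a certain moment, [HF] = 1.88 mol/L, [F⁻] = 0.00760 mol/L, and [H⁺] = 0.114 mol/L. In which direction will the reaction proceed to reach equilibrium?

Q = [H⁺]·[F⁻] / [HF] = (0.114)·(0.00760) / (1.88) = 4.61×10⁻⁴
Q = 4.61×10⁻⁴ = K, so the system is already at equilibrium.

no net change (already at equilibrium)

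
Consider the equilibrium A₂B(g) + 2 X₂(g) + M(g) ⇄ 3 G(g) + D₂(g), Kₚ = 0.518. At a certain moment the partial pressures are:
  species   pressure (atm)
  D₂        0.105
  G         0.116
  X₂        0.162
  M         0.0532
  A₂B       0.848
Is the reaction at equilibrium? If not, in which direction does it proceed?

forward (toward products)

Qₚ = P(G)³·P(D₂) / (P(A₂B)·P(X₂)²·P(M)) = (0.116)³·(0.105) / ((0.848)·(0.162)²·(0.0532)) = 0.138
Qₚ = 0.138 < Kₚ = 0.518, so the forward reaction proceeds.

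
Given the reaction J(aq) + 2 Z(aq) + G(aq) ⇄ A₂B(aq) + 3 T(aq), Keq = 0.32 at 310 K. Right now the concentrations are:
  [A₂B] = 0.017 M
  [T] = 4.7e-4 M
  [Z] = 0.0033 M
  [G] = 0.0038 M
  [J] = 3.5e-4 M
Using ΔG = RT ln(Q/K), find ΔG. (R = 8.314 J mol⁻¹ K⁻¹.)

ΔG = -2.49 kJ/mol

Q = [A₂B]·[T]³ / ([J]·[Z]²·[G]) = (0.017)·(4.7e-4)³ / ((3.5e-4)·(0.0033)²·(0.0038)) = 0.122
ΔG = RT ln(Q/Keq) = (8.314 J mol⁻¹ K⁻¹)(310 K) × ln(0.122/0.32)
   = (2.577 kJ/mol)(-0.9643) = -2.49 kJ/mol
ΔG < 0, so the forward reaction is spontaneous (proceeds forward).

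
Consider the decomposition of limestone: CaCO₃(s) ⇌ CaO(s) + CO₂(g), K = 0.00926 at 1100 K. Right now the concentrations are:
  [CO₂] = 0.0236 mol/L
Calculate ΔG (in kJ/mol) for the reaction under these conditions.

ΔG = 8.56 kJ/mol

(CaCO₃, CaO are pure solids — omitted from Q.)
Q = [CO₂] = 0.0236
ΔG = RT ln(Q/K) = (8.314 J mol⁻¹ K⁻¹)(1100 K) × ln(0.0236/0.00926)
   = (9.145 kJ/mol)(0.9355) = 8.56 kJ/mol
ΔG > 0, so the forward reaction is non-spontaneous (proceeds in reverse).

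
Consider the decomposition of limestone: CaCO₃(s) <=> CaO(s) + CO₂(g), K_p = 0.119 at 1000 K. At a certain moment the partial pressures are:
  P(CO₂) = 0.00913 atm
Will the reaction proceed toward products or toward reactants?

(CaCO₃, CaO are pure solids — omitted from Q_p.)
Q_p = P(CO₂) = 0.00913
Q_p = 0.00913 < K_p = 0.119, so the forward reaction proceeds.

forward (toward products)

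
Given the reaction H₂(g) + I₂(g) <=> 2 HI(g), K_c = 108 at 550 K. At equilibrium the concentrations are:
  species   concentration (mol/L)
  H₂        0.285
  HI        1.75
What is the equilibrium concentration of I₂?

[I₂] = 0.0995 mol/L

At equilibrium, K_c = [HI]² / ([H₂]·[I₂]) = 108.
(1.75)² / ((0.285)·([I₂])) = 108
[I₂] = 0.0995 mol/L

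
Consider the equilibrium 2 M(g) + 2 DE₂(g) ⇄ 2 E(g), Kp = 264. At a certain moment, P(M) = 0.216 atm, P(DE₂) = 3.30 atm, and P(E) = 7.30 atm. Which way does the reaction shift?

in the forward direction

Qp = P(E)² / (P(M)²·P(DE₂)²) = (7.30)² / ((0.216)²·(3.30)²) = 105
Qp = 105 < Kp = 264, so the forward reaction proceeds.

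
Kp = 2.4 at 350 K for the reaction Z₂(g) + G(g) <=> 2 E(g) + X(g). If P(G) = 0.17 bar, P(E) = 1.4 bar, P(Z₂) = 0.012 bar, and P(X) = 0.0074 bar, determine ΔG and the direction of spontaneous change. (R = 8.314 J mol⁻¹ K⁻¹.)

Qp = P(E)²·P(X) / (P(Z₂)·P(G)) = (1.4)²·(0.0074) / ((0.012)·(0.17)) = 7.11
ΔG = RT ln(Qp/Kp) = (8.314 J mol⁻¹ K⁻¹)(350 K) × ln(7.11/2.4)
   = (2.910 kJ/mol)(1.086) = 3.16 kJ/mol
ΔG > 0, so the forward reaction is non-spontaneous (proceeds in reverse).

ΔG = 3.16 kJ/mol; the forward reaction is non-spontaneous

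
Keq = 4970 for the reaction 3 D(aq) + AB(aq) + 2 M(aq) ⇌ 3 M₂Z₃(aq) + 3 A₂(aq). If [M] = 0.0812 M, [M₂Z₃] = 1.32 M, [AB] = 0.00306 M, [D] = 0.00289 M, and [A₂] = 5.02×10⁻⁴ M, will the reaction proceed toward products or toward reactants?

to the right

Q = [M₂Z₃]³·[A₂]³ / ([D]³·[AB]·[M]²) = (1.32)³·(5.02×10⁻⁴)³ / ((0.00289)³·(0.00306)·(0.0812)²) = 597
Q = 597 < Keq = 4970, so the forward reaction proceeds.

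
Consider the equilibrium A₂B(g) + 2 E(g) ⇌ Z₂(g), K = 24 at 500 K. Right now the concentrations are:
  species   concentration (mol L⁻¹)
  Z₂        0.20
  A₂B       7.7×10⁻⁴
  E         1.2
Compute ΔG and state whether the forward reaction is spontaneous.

Q = [Z₂] / ([A₂B]·[E]²) = (0.20) / ((7.7×10⁻⁴)·(1.2)²) = 180
ΔG = RT ln(Q/K) = (8.314 J mol⁻¹ K⁻¹)(500 K) × ln(180/24)
   = (4.157 kJ/mol)(2.015) = 8.38 kJ/mol
ΔG > 0, so the forward reaction is non-spontaneous (proceeds in reverse).

ΔG = 8.38 kJ/mol; the forward reaction is non-spontaneous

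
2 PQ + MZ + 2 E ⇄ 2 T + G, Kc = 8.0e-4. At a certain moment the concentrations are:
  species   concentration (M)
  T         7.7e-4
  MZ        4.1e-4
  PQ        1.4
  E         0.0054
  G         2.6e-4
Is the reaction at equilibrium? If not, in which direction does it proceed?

Qc = [T]²·[G] / ([PQ]²·[MZ]·[E]²) = (7.7e-4)²·(2.6e-4) / ((1.4)²·(4.1e-4)·(0.0054)²) = 0.0066
Qc = 0.0066 > Kc = 8.0e-4, so the reverse reaction proceeds.

reverse (toward reactants)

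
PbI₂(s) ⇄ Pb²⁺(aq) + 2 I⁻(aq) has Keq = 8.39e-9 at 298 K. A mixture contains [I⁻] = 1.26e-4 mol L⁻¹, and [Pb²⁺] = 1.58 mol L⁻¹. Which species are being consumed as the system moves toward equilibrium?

(PbI₂ is a pure solid — omitted from Q.)
Q = [Pb²⁺]·[I⁻]² = (1.58)·(1.26e-4)² = 2.51e-8
Q = 2.51e-8 > Keq = 8.39e-9: net reverse reaction.

Pb²⁺, I⁻ (products)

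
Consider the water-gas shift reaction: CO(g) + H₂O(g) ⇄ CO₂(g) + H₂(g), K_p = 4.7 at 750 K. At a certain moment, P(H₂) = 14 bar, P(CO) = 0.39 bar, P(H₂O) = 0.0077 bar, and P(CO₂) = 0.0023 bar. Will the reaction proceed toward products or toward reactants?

Q_p = P(CO₂)·P(H₂) / (P(CO)·P(H₂O)) = (0.0023)·(14) / ((0.39)·(0.0077)) = 11
Q_p = 11 > K_p = 4.7, so the reverse reaction proceeds.

toward reactants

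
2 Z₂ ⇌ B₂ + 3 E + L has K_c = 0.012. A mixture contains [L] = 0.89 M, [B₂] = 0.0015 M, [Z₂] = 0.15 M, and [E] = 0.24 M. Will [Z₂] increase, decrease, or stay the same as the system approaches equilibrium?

Q_c = [B₂]·[E]³·[L] / [Z₂]² = (0.0015)·(0.24)³·(0.89) / (0.15)² = 8.2×10⁻⁴
Q_c = 8.2×10⁻⁴ < K_c = 0.012: net forward reaction.
Z₂ is a reactant, so it decreases.

decrease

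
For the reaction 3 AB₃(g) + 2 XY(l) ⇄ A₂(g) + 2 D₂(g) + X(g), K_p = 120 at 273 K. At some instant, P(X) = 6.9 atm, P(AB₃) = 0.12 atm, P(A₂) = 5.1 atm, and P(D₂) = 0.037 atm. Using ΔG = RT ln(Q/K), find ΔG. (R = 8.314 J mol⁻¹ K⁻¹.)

ΔG = -3.31 kJ/mol

(XY is a pure liquid — omitted from Q_p.)
Q_p = P(A₂)·P(D₂)²·P(X) / P(AB₃)³ = (5.1)·(0.037)²·(6.9) / (0.12)³ = 27.9
ΔG = RT ln(Q_p/K_p) = (8.314 J mol⁻¹ K⁻¹)(273 K) × ln(27.9/120)
   = (2.270 kJ/mol)(-1.459) = -3.31 kJ/mol
ΔG < 0, so the forward reaction is spontaneous (proceeds forward).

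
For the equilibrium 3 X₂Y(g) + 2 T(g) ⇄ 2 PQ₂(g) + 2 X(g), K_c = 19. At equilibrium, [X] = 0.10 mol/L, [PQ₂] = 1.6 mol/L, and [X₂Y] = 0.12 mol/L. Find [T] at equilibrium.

[T] = 0.88 mol/L

At equilibrium, K_c = [PQ₂]²·[X]² / ([X₂Y]³·[T]²) = 19.
(1.6)²·(0.10)² / ((0.12)³·([T])²) = 19
[T]² = 0.780 ⇒ [T] = 0.88 mol/L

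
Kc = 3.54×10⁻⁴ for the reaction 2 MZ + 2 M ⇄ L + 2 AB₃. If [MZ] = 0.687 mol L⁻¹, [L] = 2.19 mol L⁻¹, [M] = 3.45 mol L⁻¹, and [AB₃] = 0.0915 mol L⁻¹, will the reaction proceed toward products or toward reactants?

in the reverse direction

Qc = [L]·[AB₃]² / ([MZ]²·[M]²) = (2.19)·(0.0915)² / ((0.687)²·(3.45)²) = 0.00326
Qc = 0.00326 > Kc = 3.54×10⁻⁴, so the reverse reaction proceeds.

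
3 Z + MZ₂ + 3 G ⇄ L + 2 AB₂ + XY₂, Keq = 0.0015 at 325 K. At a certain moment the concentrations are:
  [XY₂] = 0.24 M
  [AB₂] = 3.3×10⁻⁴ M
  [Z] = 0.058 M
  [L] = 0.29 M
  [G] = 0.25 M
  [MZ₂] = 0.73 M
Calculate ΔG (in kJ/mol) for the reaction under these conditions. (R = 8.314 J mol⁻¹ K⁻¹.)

Q = [L]·[AB₂]²·[XY₂] / ([Z]³·[MZ₂]·[G]³) = (0.29)·(3.3×10⁻⁴)²·(0.24) / ((0.058)³·(0.73)·(0.25)³) = 0.00341
ΔG = RT ln(Q/Keq) = (8.314 J mol⁻¹ K⁻¹)(325 K) × ln(0.00341/0.0015)
   = (2.702 kJ/mol)(0.8212) = 2.22 kJ/mol
ΔG > 0, so the forward reaction is non-spontaneous (proceeds in reverse).

ΔG = 2.22 kJ/mol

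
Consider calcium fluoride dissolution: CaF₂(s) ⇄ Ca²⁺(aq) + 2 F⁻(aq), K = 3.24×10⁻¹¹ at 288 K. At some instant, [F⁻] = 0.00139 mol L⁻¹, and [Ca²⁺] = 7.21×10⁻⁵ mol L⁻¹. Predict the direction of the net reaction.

reverse (toward reactants)

(CaF₂ is a pure solid — omitted from Q.)
Q = [Ca²⁺]·[F⁻]² = (7.21×10⁻⁵)·(0.00139)² = 1.39×10⁻¹⁰
Q = 1.39×10⁻¹⁰ > K = 3.24×10⁻¹¹, so the reverse reaction proceeds.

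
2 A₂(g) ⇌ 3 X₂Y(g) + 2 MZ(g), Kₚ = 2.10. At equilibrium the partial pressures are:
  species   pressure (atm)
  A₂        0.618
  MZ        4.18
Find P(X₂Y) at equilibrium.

At equilibrium, Kₚ = P(X₂Y)³·P(MZ)² / P(A₂)² = 2.10.
(P(X₂Y))³·(4.18)² / (0.618)² = 2.10
P(X₂Y)³ = 0.0459 ⇒ P(X₂Y) = 0.358 atm

P(X₂Y) = 0.358 atm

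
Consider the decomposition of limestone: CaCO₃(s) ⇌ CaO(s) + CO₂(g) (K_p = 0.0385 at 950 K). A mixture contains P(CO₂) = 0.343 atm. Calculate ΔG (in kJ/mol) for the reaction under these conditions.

ΔG = 17.3 kJ/mol

(CaCO₃, CaO are pure solids — omitted from Q_p.)
Q_p = P(CO₂) = 0.343
ΔG = RT ln(Q_p/K_p) = (8.314 J mol⁻¹ K⁻¹)(950 K) × ln(0.343/0.0385)
   = (7.898 kJ/mol)(2.187) = 17.3 kJ/mol
ΔG > 0, so the forward reaction is non-spontaneous (proceeds in reverse).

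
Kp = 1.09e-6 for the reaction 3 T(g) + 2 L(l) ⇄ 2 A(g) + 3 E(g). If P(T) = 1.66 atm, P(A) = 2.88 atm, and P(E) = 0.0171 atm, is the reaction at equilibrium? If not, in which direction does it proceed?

toward reactants

(L is a pure liquid — omitted from Qp.)
Qp = P(A)²·P(E)³ / P(T)³ = (2.88)²·(0.0171)³ / (1.66)³ = 9.07e-6
Qp = 9.07e-6 > Kp = 1.09e-6, so the reverse reaction proceeds.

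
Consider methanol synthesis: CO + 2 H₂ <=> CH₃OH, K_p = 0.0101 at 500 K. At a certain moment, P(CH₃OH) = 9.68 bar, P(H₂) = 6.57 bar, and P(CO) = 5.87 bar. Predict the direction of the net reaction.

Q_p = P(CH₃OH) / (P(CO)·P(H₂)²) = (9.68) / ((5.87)·(6.57)²) = 0.0382
Q_p = 0.0382 > K_p = 0.0101, so the reverse reaction proceeds.

toward reactants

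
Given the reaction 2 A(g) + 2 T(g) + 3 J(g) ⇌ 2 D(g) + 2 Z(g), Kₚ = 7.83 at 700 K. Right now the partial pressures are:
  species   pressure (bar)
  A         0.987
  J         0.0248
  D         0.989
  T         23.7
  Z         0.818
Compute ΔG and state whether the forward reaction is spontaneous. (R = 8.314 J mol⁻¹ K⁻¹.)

Qₚ = P(D)²·P(Z)² / (P(A)²·P(T)²·P(J)³) = (0.989)²·(0.818)² / ((0.987)²·(23.7)²·(0.0248)³) = 78.4
ΔG = RT ln(Qₚ/Kₚ) = (8.314 J mol⁻¹ K⁻¹)(700 K) × ln(78.4/7.83)
   = (5.820 kJ/mol)(2.304) = 13.4 kJ/mol
ΔG > 0, so the forward reaction is non-spontaneous (proceeds in reverse).

ΔG = 13.4 kJ/mol; the forward reaction is non-spontaneous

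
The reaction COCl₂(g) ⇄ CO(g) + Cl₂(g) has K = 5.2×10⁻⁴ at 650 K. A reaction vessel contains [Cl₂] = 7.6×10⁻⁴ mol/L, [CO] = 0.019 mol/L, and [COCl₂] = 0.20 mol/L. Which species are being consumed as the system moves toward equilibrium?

Q = [CO]·[Cl₂] / [COCl₂] = (0.019)·(7.6×10⁻⁴) / (0.20) = 7.2×10⁻⁵
Q = 7.2×10⁻⁵ < K = 5.2×10⁻⁴: net forward reaction.

COCl₂ (reactants)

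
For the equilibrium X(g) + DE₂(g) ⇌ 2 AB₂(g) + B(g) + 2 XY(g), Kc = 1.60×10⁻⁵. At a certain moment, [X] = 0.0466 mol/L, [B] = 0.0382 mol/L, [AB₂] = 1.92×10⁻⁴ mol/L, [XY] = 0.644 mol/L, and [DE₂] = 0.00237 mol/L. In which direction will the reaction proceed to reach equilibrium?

Qc = [AB₂]²·[B]·[XY]² / ([X]·[DE₂]) = (1.92×10⁻⁴)²·(0.0382)·(0.644)² / ((0.0466)·(0.00237)) = 5.29×10⁻⁶
Qc = 5.29×10⁻⁶ < Kc = 1.60×10⁻⁵, so the forward reaction proceeds.

to the right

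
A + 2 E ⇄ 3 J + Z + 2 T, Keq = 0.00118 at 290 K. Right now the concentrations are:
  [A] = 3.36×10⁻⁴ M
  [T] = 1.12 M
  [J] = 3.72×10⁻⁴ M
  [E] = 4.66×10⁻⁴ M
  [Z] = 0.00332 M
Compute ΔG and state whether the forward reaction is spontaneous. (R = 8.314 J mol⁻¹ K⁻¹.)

Q = [J]³·[Z]·[T]² / ([A]·[E]²) = (3.72×10⁻⁴)³·(0.00332)·(1.12)² / ((3.36×10⁻⁴)·(4.66×10⁻⁴)²) = 0.00294
ΔG = RT ln(Q/Keq) = (8.314 J mol⁻¹ K⁻¹)(290 K) × ln(0.00294/0.00118)
   = (2.411 kJ/mol)(0.9129) = 2.20 kJ/mol
ΔG > 0, so the forward reaction is non-spontaneous (proceeds in reverse).

ΔG = 2.20 kJ/mol; the forward reaction is non-spontaneous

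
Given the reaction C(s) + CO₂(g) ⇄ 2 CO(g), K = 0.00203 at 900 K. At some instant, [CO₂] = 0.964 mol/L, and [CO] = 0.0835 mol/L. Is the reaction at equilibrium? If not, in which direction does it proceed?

toward reactants

(C is a pure solid — omitted from Q.)
Q = [CO]² / [CO₂] = (0.0835)² / (0.964) = 0.00723
Q = 0.00723 > K = 0.00203, so the reverse reaction proceeds.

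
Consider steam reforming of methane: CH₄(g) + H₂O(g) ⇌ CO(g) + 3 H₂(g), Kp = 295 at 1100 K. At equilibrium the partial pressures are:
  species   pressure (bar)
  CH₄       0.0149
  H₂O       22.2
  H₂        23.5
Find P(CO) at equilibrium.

At equilibrium, Kp = P(CO)·P(H₂)³ / (P(CH₄)·P(H₂O)) = 295.
(P(CO))·(23.5)³ / ((0.0149)·(22.2)) = 295
P(CO) = 0.00752 bar

P(CO) = 0.00752 bar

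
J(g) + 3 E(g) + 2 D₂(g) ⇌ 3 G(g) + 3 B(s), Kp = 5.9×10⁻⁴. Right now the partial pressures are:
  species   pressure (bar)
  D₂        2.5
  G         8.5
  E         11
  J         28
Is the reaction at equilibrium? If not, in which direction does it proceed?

(B is a pure solid — omitted from Qp.)
Qp = P(G)³ / (P(J)·P(E)³·P(D₂)²) = (8.5)³ / ((28)·(11)³·(2.5)²) = 0.0026
Qp = 0.0026 > Kp = 5.9×10⁻⁴, so the reverse reaction proceeds.

to the left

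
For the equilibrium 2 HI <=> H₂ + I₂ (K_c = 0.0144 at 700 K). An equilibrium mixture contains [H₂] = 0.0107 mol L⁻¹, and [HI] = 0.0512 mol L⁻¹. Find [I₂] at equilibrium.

[I₂] = 0.00353 mol L⁻¹

At equilibrium, K_c = [H₂]·[I₂] / [HI]² = 0.0144.
(0.0107)·([I₂]) / (0.0512)² = 0.0144
[I₂] = 0.00353 mol L⁻¹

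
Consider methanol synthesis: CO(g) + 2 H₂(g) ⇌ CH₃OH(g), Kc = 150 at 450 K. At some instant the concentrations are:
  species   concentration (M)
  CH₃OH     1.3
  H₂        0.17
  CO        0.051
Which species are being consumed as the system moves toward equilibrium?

Qc = [CH₃OH] / ([CO]·[H₂]²) = (1.3) / ((0.051)·(0.17)²) = 880
Qc = 880 > Kc = 150: net reverse reaction.

CH₃OH (products)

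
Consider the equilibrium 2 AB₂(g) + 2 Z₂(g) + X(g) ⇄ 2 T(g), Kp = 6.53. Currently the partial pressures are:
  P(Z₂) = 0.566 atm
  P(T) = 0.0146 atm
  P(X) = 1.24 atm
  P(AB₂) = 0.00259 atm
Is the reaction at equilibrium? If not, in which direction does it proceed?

Qp = P(T)² / (P(AB₂)²·P(Z₂)²·P(X)) = (0.0146)² / ((0.00259)²·(0.566)²·(1.24)) = 80.0
Qp = 80.0 > Kp = 6.53, so the reverse reaction proceeds.

reverse (toward reactants)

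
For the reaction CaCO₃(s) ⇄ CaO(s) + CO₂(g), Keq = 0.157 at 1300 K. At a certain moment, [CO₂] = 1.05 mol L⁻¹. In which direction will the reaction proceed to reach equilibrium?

(CaCO₃, CaO are pure solids — omitted from Q.)
Q = [CO₂] = 1.05
Q = 1.05 > Keq = 0.157, so the reverse reaction proceeds.

to the left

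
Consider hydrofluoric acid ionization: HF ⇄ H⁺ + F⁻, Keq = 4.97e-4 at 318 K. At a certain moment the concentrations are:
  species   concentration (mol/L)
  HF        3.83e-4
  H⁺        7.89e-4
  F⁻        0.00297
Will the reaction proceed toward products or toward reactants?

Q = [H⁺]·[F⁻] / [HF] = (7.89e-4)·(0.00297) / (3.83e-4) = 0.00612
Q = 0.00612 > Keq = 4.97e-4, so the reverse reaction proceeds.

to the left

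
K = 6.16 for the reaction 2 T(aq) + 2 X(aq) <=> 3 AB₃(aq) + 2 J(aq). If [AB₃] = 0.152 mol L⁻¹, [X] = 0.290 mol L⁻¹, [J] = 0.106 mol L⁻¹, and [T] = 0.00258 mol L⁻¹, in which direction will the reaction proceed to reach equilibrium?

in the reverse direction

Q = [AB₃]³·[J]² / ([T]²·[X]²) = (0.152)³·(0.106)² / ((0.00258)²·(0.290)²) = 70.5
Q = 70.5 > K = 6.16, so the reverse reaction proceeds.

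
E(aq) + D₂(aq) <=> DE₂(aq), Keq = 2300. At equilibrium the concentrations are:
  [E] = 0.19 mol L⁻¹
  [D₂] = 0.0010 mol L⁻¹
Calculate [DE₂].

At equilibrium, Keq = [DE₂] / ([E]·[D₂]) = 2300.
([DE₂]) / ((0.19)·(0.0010)) = 2300
[DE₂] = 0.437 = 0.44 mol L⁻¹

[DE₂] = 0.44 mol L⁻¹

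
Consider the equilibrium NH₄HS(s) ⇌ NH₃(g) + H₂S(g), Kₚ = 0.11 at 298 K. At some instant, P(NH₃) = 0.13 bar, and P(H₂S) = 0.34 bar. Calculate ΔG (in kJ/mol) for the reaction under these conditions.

(NH₄HS is a pure solid — omitted from Qₚ.)
Qₚ = P(NH₃)·P(H₂S) = (0.13)·(0.34) = 0.0442
ΔG = RT ln(Qₚ/Kₚ) = (8.314 J mol⁻¹ K⁻¹)(298 K) × ln(0.0442/0.11)
   = (2.478 kJ/mol)(-0.9118) = -2.26 kJ/mol
ΔG < 0, so the forward reaction is spontaneous (proceeds forward).

ΔG = -2.26 kJ/mol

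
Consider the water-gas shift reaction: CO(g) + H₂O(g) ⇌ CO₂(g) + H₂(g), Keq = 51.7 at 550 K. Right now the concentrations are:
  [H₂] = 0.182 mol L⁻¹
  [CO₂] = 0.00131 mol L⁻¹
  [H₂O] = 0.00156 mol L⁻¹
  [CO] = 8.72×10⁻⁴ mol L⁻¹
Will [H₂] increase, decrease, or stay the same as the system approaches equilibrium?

decrease

Q = [CO₂]·[H₂] / ([CO]·[H₂O]) = (0.00131)·(0.182) / ((8.72×10⁻⁴)·(0.00156)) = 175
Q = 175 > Keq = 51.7: net reverse reaction.
H₂ is a product, so it decreases.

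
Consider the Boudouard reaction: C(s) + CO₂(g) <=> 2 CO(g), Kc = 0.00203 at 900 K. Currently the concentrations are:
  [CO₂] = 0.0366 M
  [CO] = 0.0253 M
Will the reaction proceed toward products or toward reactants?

reverse (toward reactants)

(C is a pure solid — omitted from Qc.)
Qc = [CO]² / [CO₂] = (0.0253)² / (0.0366) = 0.0175
Qc = 0.0175 > Kc = 0.00203, so the reverse reaction proceeds.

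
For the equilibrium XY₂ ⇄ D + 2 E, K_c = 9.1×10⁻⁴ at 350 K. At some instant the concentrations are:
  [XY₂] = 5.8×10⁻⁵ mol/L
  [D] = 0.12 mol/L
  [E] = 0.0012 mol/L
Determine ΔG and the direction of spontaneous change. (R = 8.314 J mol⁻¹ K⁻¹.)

Q_c = [D]·[E]² / [XY₂] = (0.12)·(0.0012)² / (5.8×10⁻⁵) = 0.00298
ΔG = RT ln(Q_c/K_c) = (8.314 J mol⁻¹ K⁻¹)(350 K) × ln(0.00298/9.1×10⁻⁴)
   = (2.910 kJ/mol)(1.186) = 3.45 kJ/mol
ΔG > 0, so the forward reaction is non-spontaneous (proceeds in reverse).

ΔG = 3.45 kJ/mol; the forward reaction is non-spontaneous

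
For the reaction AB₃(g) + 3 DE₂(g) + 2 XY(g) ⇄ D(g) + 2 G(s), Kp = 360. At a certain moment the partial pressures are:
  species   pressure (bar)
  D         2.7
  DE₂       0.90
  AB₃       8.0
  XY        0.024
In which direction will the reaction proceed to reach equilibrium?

(G is a pure solid — omitted from Qp.)
Qp = P(D) / (P(AB₃)·P(DE₂)³·P(XY)²) = (2.7) / ((8.0)·(0.90)³·(0.024)²) = 800
Qp = 800 > Kp = 360, so the reverse reaction proceeds.

reverse (toward reactants)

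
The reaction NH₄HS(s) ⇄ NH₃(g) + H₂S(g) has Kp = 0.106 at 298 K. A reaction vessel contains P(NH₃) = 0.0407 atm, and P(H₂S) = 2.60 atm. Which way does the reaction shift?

at equilibrium

(NH₄HS is a pure solid — omitted from Qp.)
Qp = P(NH₃)·P(H₂S) = (0.0407)·(2.60) = 0.106
Qp = 0.106 = Kp, so the system is already at equilibrium.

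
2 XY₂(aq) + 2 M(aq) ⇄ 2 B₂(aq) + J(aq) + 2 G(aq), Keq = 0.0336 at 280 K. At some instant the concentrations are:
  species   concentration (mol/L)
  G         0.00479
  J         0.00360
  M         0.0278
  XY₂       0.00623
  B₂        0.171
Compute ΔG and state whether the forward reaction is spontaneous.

ΔG = 2.03 kJ/mol; the forward reaction is non-spontaneous

Q = [B₂]²·[J]·[G]² / ([XY₂]²·[M]²) = (0.171)²·(0.00360)·(0.00479)² / ((0.00623)²·(0.0278)²) = 0.0805
ΔG = RT ln(Q/Keq) = (8.314 J mol⁻¹ K⁻¹)(280 K) × ln(0.0805/0.0336)
   = (2.328 kJ/mol)(0.8737) = 2.03 kJ/mol
ΔG > 0, so the forward reaction is non-spontaneous (proceeds in reverse).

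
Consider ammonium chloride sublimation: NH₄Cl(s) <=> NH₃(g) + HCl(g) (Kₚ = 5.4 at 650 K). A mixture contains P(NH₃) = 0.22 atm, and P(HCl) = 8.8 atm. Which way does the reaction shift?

in the forward direction

(NH₄Cl is a pure solid — omitted from Qₚ.)
Qₚ = P(NH₃)·P(HCl) = (0.22)·(8.8) = 1.9
Qₚ = 1.9 < Kₚ = 5.4, so the forward reaction proceeds.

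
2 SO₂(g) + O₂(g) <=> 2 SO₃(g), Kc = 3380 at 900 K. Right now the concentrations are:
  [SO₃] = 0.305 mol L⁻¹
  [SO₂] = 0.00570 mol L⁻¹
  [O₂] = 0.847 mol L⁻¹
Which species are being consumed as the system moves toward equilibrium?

Qc = [SO₃]² / ([SO₂]²·[O₂]) = (0.305)² / ((0.00570)²·(0.847)) = 3380
Qc = 3380 = Kc; the system is at equilibrium.

none (at equilibrium)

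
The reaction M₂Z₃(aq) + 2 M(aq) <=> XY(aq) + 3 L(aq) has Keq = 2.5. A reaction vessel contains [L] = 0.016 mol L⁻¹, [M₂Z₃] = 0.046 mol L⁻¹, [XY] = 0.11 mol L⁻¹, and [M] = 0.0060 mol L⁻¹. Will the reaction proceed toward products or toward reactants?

in the forward direction

Q = [XY]·[L]³ / ([M₂Z₃]·[M]²) = (0.11)·(0.016)³ / ((0.046)·(0.0060)²) = 0.27
Q = 0.27 < Keq = 2.5, so the forward reaction proceeds.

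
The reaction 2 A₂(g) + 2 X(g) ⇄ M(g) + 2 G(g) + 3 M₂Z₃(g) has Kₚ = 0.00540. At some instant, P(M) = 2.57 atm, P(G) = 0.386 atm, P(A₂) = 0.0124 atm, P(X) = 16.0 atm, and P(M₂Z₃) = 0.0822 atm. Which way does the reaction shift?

Qₚ = P(M)·P(G)²·P(M₂Z₃)³ / (P(A₂)²·P(X)²) = (2.57)·(0.386)²·(0.0822)³ / ((0.0124)²·(16.0)²) = 0.00540
Qₚ = 0.00540 = Kₚ, so the system is already at equilibrium.

neither direction; the system is at equilibrium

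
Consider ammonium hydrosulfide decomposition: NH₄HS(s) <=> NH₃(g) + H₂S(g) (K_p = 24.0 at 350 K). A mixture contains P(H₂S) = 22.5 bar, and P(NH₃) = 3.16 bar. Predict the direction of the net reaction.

to the left

(NH₄HS is a pure solid — omitted from Q_p.)
Q_p = P(NH₃)·P(H₂S) = (3.16)·(22.5) = 71.1
Q_p = 71.1 > K_p = 24.0, so the reverse reaction proceeds.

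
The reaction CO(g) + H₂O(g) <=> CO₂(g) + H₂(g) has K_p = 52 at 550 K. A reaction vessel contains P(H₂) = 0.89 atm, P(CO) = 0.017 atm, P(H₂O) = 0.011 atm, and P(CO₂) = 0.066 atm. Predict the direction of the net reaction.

toward reactants

Q_p = P(CO₂)·P(H₂) / (P(CO)·P(H₂O)) = (0.066)·(0.89) / ((0.017)·(0.011)) = 310
Q_p = 310 > K_p = 52, so the reverse reaction proceeds.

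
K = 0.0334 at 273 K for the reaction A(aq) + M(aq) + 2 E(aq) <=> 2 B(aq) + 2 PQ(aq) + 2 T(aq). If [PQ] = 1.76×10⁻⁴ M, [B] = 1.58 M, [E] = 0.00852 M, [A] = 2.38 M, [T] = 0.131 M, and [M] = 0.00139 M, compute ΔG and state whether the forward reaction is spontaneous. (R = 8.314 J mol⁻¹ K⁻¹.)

ΔG = -4.08 kJ/mol; the forward reaction is spontaneous

Q = [B]²·[PQ]²·[T]² / ([A]·[M]·[E]²) = (1.58)²·(1.76×10⁻⁴)²·(0.131)² / ((2.38)·(0.00139)·(0.00852)²) = 0.00553
ΔG = RT ln(Q/K) = (8.314 J mol⁻¹ K⁻¹)(273 K) × ln(0.00553/0.0334)
   = (2.270 kJ/mol)(-1.798) = -4.08 kJ/mol
ΔG < 0, so the forward reaction is spontaneous (proceeds forward).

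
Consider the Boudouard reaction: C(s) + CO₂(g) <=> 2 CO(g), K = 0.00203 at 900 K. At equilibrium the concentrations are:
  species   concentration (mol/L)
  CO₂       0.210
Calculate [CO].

[CO] = 0.0206 mol/L

(C is a pure solid — omitted from K.)
At equilibrium, K = [CO]² / [CO₂] = 0.00203.
([CO])² / (0.210) = 0.00203
[CO]² = 4.26e-4 ⇒ [CO] = 0.0206 mol/L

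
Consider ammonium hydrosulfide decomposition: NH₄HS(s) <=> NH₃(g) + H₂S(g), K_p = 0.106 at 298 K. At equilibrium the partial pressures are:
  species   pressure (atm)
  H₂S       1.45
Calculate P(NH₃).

P(NH₃) = 0.0731 atm

(NH₄HS is a pure solid — omitted from K_p.)
At equilibrium, K_p = P(NH₃)·P(H₂S) = 0.106.
(P(NH₃))·(1.45) = 0.106
P(NH₃) = 0.0731 atm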